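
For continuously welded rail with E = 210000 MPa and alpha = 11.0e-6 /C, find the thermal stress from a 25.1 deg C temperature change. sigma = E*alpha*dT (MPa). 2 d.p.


sigma = E * alpha * dT
sigma = 210000 * 11.0e-6 * 25.1
sigma = 2.31 * 25.1
sigma = 57.98 MPa

57.98


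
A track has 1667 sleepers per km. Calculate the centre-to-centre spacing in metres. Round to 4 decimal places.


Spacing = 1000 m / number of sleepers
Spacing = 1000 / 1667
Spacing = 0.5999 m

0.5999


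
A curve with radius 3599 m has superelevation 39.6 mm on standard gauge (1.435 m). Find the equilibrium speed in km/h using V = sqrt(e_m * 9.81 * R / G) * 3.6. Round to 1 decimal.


Convert cant: e = 39.6 mm = 0.0396 m
V_ms = sqrt(0.0396 * 9.81 * 3599 / 1.435)
V_ms = sqrt(974.303222) = 31.2138 m/s
V = 31.2138 * 3.6 = 112.4 km/h

112.4


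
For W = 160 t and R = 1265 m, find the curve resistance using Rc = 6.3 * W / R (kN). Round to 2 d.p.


Rc = 6.3 * W / R
Rc = 6.3 * 160 / 1265
Rc = 1008.0 / 1265
Rc = 0.80 kN

0.80


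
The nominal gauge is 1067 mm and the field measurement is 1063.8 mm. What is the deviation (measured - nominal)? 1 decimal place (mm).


Deviation = measured - nominal
Deviation = 1063.8 - 1067
Deviation = -3.2 mm

-3.2


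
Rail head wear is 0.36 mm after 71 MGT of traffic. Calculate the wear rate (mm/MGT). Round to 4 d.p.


Wear rate = total wear / cumulative tonnage
Rate = 0.36 / 71
Rate = 0.0051 mm/MGT

0.0051


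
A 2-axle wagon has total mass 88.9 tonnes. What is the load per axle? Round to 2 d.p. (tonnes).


Load per axle = total weight / number of axles
Load = 88.9 / 2
Load = 44.45 tonnes

44.45


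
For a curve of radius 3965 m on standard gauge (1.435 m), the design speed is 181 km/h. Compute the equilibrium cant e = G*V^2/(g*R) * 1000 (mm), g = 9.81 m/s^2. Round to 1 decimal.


Convert speed: V = 181 / 3.6 = 50.2778 m/s
Apply formula: e = 1.435 * 50.2778^2 / (9.81 * 3965)
e = 1.435 * 2527.8549 / 38896.65
e = 0.093259 m = 93.3 mm

93.3


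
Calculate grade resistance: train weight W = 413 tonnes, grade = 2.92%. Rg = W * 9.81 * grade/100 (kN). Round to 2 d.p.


Rg = W * 9.81 * grade / 100
Rg = 413 * 9.81 * 2.92 / 100
Rg = 4051.53 * 0.0292
Rg = 118.30 kN

118.30


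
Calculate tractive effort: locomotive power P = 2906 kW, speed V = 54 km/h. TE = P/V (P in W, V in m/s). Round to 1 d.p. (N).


Convert: P = 2906 kW = 2906000 W
V = 54 / 3.6 = 15.0 m/s
TE = 2906000 / 15.0
TE = 193733.3 N

193733.3


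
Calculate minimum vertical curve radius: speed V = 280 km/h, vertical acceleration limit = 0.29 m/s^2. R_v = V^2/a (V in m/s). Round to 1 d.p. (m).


Convert speed: V = 280 / 3.6 = 77.7778 m/s
V^2 = 6049.3827 m^2/s^2
R_v = 6049.3827 / 0.29
R_v = 20859.9 m

20859.9


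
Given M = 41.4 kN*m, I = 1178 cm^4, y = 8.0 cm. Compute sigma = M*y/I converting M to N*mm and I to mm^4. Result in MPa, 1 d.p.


Convert units:
M = 41.4 kN*m = 41400000 N*mm
y = 8.0 cm = 80 mm
I = 1178 cm^4 = 11780000 mm^4
sigma = 41400000 * 80 / 11780000
sigma = 281.2 MPa

281.2


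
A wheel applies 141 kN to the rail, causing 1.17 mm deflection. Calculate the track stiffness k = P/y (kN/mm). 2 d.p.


Track stiffness k = P / y
k = 141 / 1.17
k = 120.51 kN/mm

120.51


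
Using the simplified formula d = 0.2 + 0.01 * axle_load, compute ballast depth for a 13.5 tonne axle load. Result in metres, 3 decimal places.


d = 0.2 + 0.01 * 13.5
d = 0.2 + 0.135
d = 0.335 m

0.335


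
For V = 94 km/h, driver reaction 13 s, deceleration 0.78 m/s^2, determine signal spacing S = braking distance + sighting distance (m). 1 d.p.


V = 94 / 3.6 = 26.1111 m/s
Braking distance = 26.1111^2 / (2*0.78) = 437.045 m
Sighting distance = 26.1111 * 13 = 339.4444 m
S = 437.045 + 339.4444 = 776.5 m

776.5


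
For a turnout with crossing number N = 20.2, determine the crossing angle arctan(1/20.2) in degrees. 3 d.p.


1/N = 1/20.2 = 0.049505
angle = arctan(0.049505) = 0.049465 rad
angle = 0.049465 * 180/pi = 2.834 degrees

2.834


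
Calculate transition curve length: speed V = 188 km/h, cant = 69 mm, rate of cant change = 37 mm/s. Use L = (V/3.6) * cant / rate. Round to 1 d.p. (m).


Convert speed: V = 188 / 3.6 = 52.2222 m/s
L = 52.2222 * 69 / 37
L = 3603.3333 / 37
L = 97.4 m

97.4


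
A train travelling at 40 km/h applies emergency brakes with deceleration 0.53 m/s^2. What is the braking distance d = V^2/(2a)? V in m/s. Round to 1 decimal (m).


Convert speed: V = 40 / 3.6 = 11.1111 m/s
V^2 = 123.4568
d = 123.4568 / (2 * 0.53)
d = 123.4568 / 1.06
d = 116.5 m

116.5


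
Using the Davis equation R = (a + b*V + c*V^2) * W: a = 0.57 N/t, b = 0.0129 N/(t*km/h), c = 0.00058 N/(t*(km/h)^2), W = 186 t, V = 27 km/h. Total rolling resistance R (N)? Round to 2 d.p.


b*V = 0.0129 * 27 = 0.3483
c*V^2 = 0.00058 * 729 = 0.42282
R_per_t = 0.57 + 0.3483 + 0.42282 = 1.34112 N/t
R_total = 1.34112 * 186 = 249.45 N

249.45


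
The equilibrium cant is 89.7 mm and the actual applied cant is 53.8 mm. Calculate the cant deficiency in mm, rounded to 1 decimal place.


Cant deficiency = equilibrium cant - actual cant
CD = 89.7 - 53.8
CD = 35.9 mm

35.9


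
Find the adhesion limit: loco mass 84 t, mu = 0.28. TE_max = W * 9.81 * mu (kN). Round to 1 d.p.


TE_max = W * g * mu
TE_max = 84 * 9.81 * 0.28
TE_max = 824.04 * 0.28
TE_max = 230.7 kN

230.7


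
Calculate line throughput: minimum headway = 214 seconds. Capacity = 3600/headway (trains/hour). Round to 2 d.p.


Capacity = 3600 / headway
Capacity = 3600 / 214
Capacity = 16.82 trains/hour

16.82


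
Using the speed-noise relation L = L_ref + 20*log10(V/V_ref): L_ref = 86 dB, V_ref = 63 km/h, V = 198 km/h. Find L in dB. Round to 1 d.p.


V/V_ref = 198 / 63 = 3.142857
log10(3.142857) = 0.497325
20 * 0.497325 = 9.9465
L = 86 + 9.9465 = 95.9 dB

95.9


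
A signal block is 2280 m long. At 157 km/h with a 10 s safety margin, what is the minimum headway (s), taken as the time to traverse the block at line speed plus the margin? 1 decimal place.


V = 157 / 3.6 = 43.6111 m/s
Block traversal time = 2280 / 43.6111 = 52.2803 s
Headway = 52.2803 + 10
Headway = 62.3 s

62.3


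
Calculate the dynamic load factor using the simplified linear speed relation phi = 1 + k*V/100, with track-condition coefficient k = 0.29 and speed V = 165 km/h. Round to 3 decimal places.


phi = 1 + k * V / 100
phi = 1 + 0.29 * 165 / 100
phi = 1 + 0.4785
phi = 1.479

1.479


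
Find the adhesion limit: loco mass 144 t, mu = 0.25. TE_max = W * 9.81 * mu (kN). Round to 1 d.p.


TE_max = W * g * mu
TE_max = 144 * 9.81 * 0.25
TE_max = 1412.64 * 0.25
TE_max = 353.2 kN

353.2


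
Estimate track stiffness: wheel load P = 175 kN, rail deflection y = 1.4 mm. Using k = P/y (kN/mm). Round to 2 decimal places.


Track stiffness k = P / y
k = 175 / 1.4
k = 125.00 kN/mm

125.00


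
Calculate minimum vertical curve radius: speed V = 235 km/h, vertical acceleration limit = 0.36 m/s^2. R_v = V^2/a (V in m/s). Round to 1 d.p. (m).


Convert speed: V = 235 / 3.6 = 65.2778 m/s
V^2 = 4261.1883 m^2/s^2
R_v = 4261.1883 / 0.36
R_v = 11836.6 m

11836.6


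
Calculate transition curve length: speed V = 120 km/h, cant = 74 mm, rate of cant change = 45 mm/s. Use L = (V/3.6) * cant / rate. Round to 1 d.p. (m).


Convert speed: V = 120 / 3.6 = 33.3333 m/s
L = 33.3333 * 74 / 45
L = 2466.6667 / 45
L = 54.8 m

54.8


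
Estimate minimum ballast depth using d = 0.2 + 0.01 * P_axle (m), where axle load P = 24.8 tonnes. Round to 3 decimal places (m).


d = 0.2 + 0.01 * 24.8
d = 0.2 + 0.248
d = 0.448 m

0.448


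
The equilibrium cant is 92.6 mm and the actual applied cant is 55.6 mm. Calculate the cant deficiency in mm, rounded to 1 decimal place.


Cant deficiency = equilibrium cant - actual cant
CD = 92.6 - 55.6
CD = 37.0 mm

37.0


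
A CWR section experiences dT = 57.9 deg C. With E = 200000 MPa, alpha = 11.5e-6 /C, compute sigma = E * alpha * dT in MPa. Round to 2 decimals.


sigma = E * alpha * dT
sigma = 200000 * 11.5e-6 * 57.9
sigma = 2.3 * 57.9
sigma = 133.17 MPa

133.17


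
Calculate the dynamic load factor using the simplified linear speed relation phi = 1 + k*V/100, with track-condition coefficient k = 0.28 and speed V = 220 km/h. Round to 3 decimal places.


phi = 1 + k * V / 100
phi = 1 + 0.28 * 220 / 100
phi = 1 + 0.616
phi = 1.616

1.616


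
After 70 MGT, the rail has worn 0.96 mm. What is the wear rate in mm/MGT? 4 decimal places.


Wear rate = total wear / cumulative tonnage
Rate = 0.96 / 70
Rate = 0.0137 mm/MGT

0.0137


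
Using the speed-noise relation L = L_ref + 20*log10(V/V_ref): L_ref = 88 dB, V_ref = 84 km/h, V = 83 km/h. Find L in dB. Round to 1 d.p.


V/V_ref = 83 / 84 = 0.988095
log10(0.988095) = -0.005201
20 * -0.005201 = -0.104
L = 88 + -0.104 = 87.9 dB

87.9


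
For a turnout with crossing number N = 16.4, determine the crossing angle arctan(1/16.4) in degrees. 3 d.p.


1/N = 1/16.4 = 0.060976
angle = arctan(0.060976) = 0.0609 rad
angle = 0.0609 * 180/pi = 3.489 degrees

3.489


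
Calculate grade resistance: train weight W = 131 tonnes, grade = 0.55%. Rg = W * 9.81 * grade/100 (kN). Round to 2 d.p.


Rg = W * 9.81 * grade / 100
Rg = 131 * 9.81 * 0.55 / 100
Rg = 1285.11 * 0.0055
Rg = 7.07 kN

7.07


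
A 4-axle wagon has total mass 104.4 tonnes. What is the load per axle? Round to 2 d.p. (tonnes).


Load per axle = total weight / number of axles
Load = 104.4 / 4
Load = 26.10 tonnes

26.10


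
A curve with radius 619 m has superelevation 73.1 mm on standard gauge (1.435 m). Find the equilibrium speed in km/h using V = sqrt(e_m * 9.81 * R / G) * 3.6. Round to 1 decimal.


Convert cant: e = 73.1 mm = 0.0731 m
V_ms = sqrt(0.0731 * 9.81 * 619 / 1.435)
V_ms = sqrt(309.332201) = 17.5878 m/s
V = 17.5878 * 3.6 = 63.3 km/h

63.3


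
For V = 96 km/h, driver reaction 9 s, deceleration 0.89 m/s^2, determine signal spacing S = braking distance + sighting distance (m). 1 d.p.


V = 96 / 3.6 = 26.6667 m/s
Braking distance = 26.6667^2 / (2*0.89) = 399.5006 m
Sighting distance = 26.6667 * 9 = 240.0 m
S = 399.5006 + 240.0 = 639.5 m

639.5


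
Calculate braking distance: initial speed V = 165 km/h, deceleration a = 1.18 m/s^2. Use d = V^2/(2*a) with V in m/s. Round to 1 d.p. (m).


Convert speed: V = 165 / 3.6 = 45.8333 m/s
V^2 = 2100.6944
d = 2100.6944 / (2 * 1.18)
d = 2100.6944 / 2.36
d = 890.1 m

890.1


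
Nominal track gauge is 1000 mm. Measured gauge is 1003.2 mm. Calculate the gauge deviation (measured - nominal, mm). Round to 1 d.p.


Deviation = measured - nominal
Deviation = 1003.2 - 1000
Deviation = 3.2 mm

3.2


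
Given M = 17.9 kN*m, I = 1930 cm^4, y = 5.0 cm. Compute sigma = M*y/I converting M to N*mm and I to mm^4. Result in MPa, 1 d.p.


Convert units:
M = 17.9 kN*m = 17900000 N*mm
y = 5.0 cm = 50 mm
I = 1930 cm^4 = 19300000 mm^4
sigma = 17900000 * 50 / 19300000
sigma = 46.4 MPa

46.4


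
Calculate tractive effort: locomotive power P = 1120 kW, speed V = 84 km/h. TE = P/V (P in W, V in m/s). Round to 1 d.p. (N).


Convert: P = 1120 kW = 1120000 W
V = 84 / 3.6 = 23.3333 m/s
TE = 1120000 / 23.3333
TE = 48000.0 N

48000.0


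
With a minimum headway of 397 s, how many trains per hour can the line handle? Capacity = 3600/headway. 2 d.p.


Capacity = 3600 / headway
Capacity = 3600 / 397
Capacity = 9.07 trains/hour

9.07


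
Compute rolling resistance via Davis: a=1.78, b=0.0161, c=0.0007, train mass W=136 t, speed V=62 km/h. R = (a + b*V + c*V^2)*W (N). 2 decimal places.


b*V = 0.0161 * 62 = 0.9982
c*V^2 = 0.0007 * 3844 = 2.6908
R_per_t = 1.78 + 0.9982 + 2.6908 = 5.469 N/t
R_total = 5.469 * 136 = 743.78 N

743.78


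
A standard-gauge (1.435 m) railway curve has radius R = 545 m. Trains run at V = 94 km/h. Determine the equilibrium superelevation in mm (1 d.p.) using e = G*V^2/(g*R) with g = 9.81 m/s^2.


Convert speed: V = 94 / 3.6 = 26.1111 m/s
Apply formula: e = 1.435 * 26.1111^2 / (9.81 * 545)
e = 1.435 * 681.7901 / 5346.45
e = 0.182994 m = 183.0 mm

183.0


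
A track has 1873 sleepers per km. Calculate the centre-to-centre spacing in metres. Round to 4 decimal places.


Spacing = 1000 m / number of sleepers
Spacing = 1000 / 1873
Spacing = 0.5339 m

0.5339


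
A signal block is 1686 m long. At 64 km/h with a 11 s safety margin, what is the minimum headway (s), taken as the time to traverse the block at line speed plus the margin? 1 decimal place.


V = 64 / 3.6 = 17.7778 m/s
Block traversal time = 1686 / 17.7778 = 94.8375 s
Headway = 94.8375 + 11
Headway = 105.8 s

105.8


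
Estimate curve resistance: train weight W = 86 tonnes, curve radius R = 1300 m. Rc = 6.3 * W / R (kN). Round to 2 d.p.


Rc = 6.3 * W / R
Rc = 6.3 * 86 / 1300
Rc = 541.8 / 1300
Rc = 0.42 kN

0.42


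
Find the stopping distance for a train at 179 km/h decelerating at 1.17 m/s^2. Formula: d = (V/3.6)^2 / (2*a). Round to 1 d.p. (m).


Convert speed: V = 179 / 3.6 = 49.7222 m/s
V^2 = 2472.2994
d = 2472.2994 / (2 * 1.17)
d = 2472.2994 / 2.34
d = 1056.5 m

1056.5


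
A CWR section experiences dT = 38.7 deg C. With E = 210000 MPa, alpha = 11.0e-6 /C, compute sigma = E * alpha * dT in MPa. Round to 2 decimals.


sigma = E * alpha * dT
sigma = 210000 * 11.0e-6 * 38.7
sigma = 2.31 * 38.7
sigma = 89.40 MPa

89.40


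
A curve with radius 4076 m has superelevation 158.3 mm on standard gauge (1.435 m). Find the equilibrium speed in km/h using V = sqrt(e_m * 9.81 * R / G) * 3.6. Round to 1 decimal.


Convert cant: e = 158.3 mm = 0.1583 m
V_ms = sqrt(0.1583 * 9.81 * 4076 / 1.435)
V_ms = sqrt(4410.950626) = 66.415 m/s
V = 66.415 * 3.6 = 239.1 km/h

239.1


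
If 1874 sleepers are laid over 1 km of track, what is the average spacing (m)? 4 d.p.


Spacing = 1000 m / number of sleepers
Spacing = 1000 / 1874
Spacing = 0.5336 m

0.5336


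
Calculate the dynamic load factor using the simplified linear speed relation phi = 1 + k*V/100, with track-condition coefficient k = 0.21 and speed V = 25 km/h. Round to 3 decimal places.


phi = 1 + k * V / 100
phi = 1 + 0.21 * 25 / 100
phi = 1 + 0.0525
phi = 1.053

1.053


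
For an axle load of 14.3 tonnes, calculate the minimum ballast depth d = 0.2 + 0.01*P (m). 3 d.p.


d = 0.2 + 0.01 * 14.3
d = 0.2 + 0.143
d = 0.343 m

0.343


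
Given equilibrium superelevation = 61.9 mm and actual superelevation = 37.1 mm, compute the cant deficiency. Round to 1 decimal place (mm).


Cant deficiency = equilibrium cant - actual cant
CD = 61.9 - 37.1
CD = 24.8 mm

24.8


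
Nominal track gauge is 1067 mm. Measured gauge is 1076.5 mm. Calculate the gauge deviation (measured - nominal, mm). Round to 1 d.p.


Deviation = measured - nominal
Deviation = 1076.5 - 1067
Deviation = 9.5 mm

9.5


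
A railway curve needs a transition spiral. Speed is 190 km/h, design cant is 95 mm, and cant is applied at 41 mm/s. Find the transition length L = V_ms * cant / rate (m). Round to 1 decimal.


Convert speed: V = 190 / 3.6 = 52.7778 m/s
L = 52.7778 * 95 / 41
L = 5013.8889 / 41
L = 122.3 m

122.3


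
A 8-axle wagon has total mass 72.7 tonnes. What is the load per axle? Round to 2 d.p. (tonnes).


Load per axle = total weight / number of axles
Load = 72.7 / 8
Load = 9.09 tonnes

9.09


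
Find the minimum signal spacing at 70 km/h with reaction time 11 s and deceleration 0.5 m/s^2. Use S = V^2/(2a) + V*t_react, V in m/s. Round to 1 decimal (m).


V = 70 / 3.6 = 19.4444 m/s
Braking distance = 19.4444^2 / (2*0.5) = 378.0864 m
Sighting distance = 19.4444 * 11 = 213.8889 m
S = 378.0864 + 213.8889 = 592.0 m

592.0


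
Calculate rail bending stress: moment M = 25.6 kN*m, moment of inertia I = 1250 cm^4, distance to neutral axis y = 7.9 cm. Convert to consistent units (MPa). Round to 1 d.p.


Convert units:
M = 25.6 kN*m = 25600000 N*mm
y = 7.9 cm = 79 mm
I = 1250 cm^4 = 12500000 mm^4
sigma = 25600000 * 79 / 12500000
sigma = 161.8 MPa

161.8


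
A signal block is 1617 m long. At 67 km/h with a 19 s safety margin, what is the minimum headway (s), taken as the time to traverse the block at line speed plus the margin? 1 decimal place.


V = 67 / 3.6 = 18.6111 m/s
Block traversal time = 1617 / 18.6111 = 86.8836 s
Headway = 86.8836 + 19
Headway = 105.9 s

105.9


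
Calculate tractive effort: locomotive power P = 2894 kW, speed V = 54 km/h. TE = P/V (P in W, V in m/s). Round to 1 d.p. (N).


Convert: P = 2894 kW = 2894000 W
V = 54 / 3.6 = 15.0 m/s
TE = 2894000 / 15.0
TE = 192933.3 N

192933.3


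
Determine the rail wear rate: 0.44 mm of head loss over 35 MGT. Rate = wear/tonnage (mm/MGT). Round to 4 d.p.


Wear rate = total wear / cumulative tonnage
Rate = 0.44 / 35
Rate = 0.0126 mm/MGT

0.0126


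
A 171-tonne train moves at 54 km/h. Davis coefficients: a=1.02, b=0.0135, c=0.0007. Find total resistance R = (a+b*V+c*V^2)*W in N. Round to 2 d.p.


b*V = 0.0135 * 54 = 0.729
c*V^2 = 0.0007 * 2916 = 2.0412
R_per_t = 1.02 + 0.729 + 2.0412 = 3.7902 N/t
R_total = 3.7902 * 171 = 648.12 N

648.12


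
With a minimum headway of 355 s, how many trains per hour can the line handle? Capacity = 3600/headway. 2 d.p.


Capacity = 3600 / headway
Capacity = 3600 / 355
Capacity = 10.14 trains/hour

10.14


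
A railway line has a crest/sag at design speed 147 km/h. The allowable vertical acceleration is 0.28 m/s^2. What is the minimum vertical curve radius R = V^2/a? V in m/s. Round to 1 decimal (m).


Convert speed: V = 147 / 3.6 = 40.8333 m/s
V^2 = 1667.3611 m^2/s^2
R_v = 1667.3611 / 0.28
R_v = 5954.9 m

5954.9


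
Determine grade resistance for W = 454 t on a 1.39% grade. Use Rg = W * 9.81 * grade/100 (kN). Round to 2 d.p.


Rg = W * 9.81 * grade / 100
Rg = 454 * 9.81 * 1.39 / 100
Rg = 4453.74 * 0.0139
Rg = 61.91 kN

61.91


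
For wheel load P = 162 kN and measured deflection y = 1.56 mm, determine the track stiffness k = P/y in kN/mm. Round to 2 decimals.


Track stiffness k = P / y
k = 162 / 1.56
k = 103.85 kN/mm

103.85


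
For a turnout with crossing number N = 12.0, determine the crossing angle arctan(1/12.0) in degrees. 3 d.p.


1/N = 1/12.0 = 0.083333
angle = arctan(0.083333) = 0.083141 rad
angle = 0.083141 * 180/pi = 4.764 degrees

4.764


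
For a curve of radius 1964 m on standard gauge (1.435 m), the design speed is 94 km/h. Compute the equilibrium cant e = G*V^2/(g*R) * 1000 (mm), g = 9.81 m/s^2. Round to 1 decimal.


Convert speed: V = 94 / 3.6 = 26.1111 m/s
Apply formula: e = 1.435 * 26.1111^2 / (9.81 * 1964)
e = 1.435 * 681.7901 / 19266.84
e = 0.05078 m = 50.8 mm

50.8


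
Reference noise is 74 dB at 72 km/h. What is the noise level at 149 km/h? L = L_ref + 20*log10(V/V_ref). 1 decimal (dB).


V/V_ref = 149 / 72 = 2.069444
log10(2.069444) = 0.315854
20 * 0.315854 = 6.3171
L = 74 + 6.3171 = 80.3 dB

80.3


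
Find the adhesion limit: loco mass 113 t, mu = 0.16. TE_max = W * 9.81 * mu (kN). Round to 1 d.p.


TE_max = W * g * mu
TE_max = 113 * 9.81 * 0.16
TE_max = 1108.53 * 0.16
TE_max = 177.4 kN

177.4


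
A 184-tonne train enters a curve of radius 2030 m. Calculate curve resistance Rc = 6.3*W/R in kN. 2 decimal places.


Rc = 6.3 * W / R
Rc = 6.3 * 184 / 2030
Rc = 1159.2 / 2030
Rc = 0.57 kN

0.57


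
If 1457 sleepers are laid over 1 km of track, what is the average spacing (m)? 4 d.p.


Spacing = 1000 m / number of sleepers
Spacing = 1000 / 1457
Spacing = 0.6863 m

0.6863


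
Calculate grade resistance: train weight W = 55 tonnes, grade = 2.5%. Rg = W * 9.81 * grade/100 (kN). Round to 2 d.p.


Rg = W * 9.81 * grade / 100
Rg = 55 * 9.81 * 2.5 / 100
Rg = 539.55 * 0.025
Rg = 13.49 kN

13.49


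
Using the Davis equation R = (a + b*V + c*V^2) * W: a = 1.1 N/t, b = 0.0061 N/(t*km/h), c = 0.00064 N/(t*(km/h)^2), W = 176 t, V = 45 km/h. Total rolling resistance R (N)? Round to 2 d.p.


b*V = 0.0061 * 45 = 0.2745
c*V^2 = 0.00064 * 2025 = 1.296
R_per_t = 1.1 + 0.2745 + 1.296 = 2.6705 N/t
R_total = 2.6705 * 176 = 470.01 N

470.01


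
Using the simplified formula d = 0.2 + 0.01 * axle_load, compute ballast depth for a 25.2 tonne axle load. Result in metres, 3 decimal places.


d = 0.2 + 0.01 * 25.2
d = 0.2 + 0.252
d = 0.452 m

0.452


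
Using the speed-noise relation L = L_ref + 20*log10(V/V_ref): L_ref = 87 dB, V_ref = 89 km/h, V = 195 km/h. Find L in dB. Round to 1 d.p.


V/V_ref = 195 / 89 = 2.191011
log10(2.191011) = 0.340645
20 * 0.340645 = 6.8129
L = 87 + 6.8129 = 93.8 dB

93.8


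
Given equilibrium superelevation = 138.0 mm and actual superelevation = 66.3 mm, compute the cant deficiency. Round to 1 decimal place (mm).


Cant deficiency = equilibrium cant - actual cant
CD = 138.0 - 66.3
CD = 71.7 mm

71.7


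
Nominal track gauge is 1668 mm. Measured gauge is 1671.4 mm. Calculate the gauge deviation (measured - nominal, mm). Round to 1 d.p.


Deviation = measured - nominal
Deviation = 1671.4 - 1668
Deviation = 3.4 mm

3.4


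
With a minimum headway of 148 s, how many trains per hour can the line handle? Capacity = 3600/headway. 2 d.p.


Capacity = 3600 / headway
Capacity = 3600 / 148
Capacity = 24.32 trains/hour

24.32


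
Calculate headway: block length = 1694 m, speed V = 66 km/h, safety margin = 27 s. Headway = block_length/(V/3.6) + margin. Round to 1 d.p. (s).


V = 66 / 3.6 = 18.3333 m/s
Block traversal time = 1694 / 18.3333 = 92.4 s
Headway = 92.4 + 27
Headway = 119.4 s

119.4


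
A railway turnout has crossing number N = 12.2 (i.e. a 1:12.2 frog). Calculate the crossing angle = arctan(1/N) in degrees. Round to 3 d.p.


1/N = 1/12.2 = 0.081967
angle = arctan(0.081967) = 0.081784 rad
angle = 0.081784 * 180/pi = 4.686 degrees

4.686


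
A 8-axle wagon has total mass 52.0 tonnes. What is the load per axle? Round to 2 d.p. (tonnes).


Load per axle = total weight / number of axles
Load = 52.0 / 8
Load = 6.50 tonnes

6.50


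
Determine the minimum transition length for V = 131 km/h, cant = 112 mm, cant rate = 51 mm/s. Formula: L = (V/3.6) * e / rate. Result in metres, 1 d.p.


Convert speed: V = 131 / 3.6 = 36.3889 m/s
L = 36.3889 * 112 / 51
L = 4075.5556 / 51
L = 79.9 m

79.9


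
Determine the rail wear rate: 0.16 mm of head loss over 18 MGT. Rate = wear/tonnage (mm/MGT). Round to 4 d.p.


Wear rate = total wear / cumulative tonnage
Rate = 0.16 / 18
Rate = 0.0089 mm/MGT

0.0089


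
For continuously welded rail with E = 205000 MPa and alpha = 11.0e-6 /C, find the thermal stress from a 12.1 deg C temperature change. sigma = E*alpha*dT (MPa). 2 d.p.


sigma = E * alpha * dT
sigma = 205000 * 11.0e-6 * 12.1
sigma = 2.255 * 12.1
sigma = 27.29 MPa

27.29


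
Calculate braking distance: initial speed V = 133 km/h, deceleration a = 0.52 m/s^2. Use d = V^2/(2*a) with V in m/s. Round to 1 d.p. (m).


Convert speed: V = 133 / 3.6 = 36.9444 m/s
V^2 = 1364.892
d = 1364.892 / (2 * 0.52)
d = 1364.892 / 1.04
d = 1312.4 m

1312.4


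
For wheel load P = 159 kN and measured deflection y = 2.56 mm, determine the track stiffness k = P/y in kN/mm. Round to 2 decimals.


Track stiffness k = P / y
k = 159 / 2.56
k = 62.11 kN/mm

62.11


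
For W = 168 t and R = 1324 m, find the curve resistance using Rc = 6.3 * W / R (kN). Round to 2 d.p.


Rc = 6.3 * W / R
Rc = 6.3 * 168 / 1324
Rc = 1058.4 / 1324
Rc = 0.80 kN

0.80


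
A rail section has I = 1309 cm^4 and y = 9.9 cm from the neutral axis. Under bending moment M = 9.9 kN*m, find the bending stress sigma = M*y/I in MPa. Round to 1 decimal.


Convert units:
M = 9.9 kN*m = 9900000 N*mm
y = 9.9 cm = 99 mm
I = 1309 cm^4 = 13090000 mm^4
sigma = 9900000 * 99 / 13090000
sigma = 74.9 MPa

74.9


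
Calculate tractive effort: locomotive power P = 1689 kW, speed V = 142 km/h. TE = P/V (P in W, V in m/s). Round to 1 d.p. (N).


Convert: P = 1689 kW = 1689000 W
V = 142 / 3.6 = 39.4444 m/s
TE = 1689000 / 39.4444
TE = 42819.7 N

42819.7


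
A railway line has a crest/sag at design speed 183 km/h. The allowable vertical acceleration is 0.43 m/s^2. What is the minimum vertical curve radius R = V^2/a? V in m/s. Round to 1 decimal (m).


Convert speed: V = 183 / 3.6 = 50.8333 m/s
V^2 = 2584.0278 m^2/s^2
R_v = 2584.0278 / 0.43
R_v = 6009.4 m

6009.4


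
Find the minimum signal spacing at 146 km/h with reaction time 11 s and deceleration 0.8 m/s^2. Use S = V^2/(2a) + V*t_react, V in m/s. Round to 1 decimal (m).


V = 146 / 3.6 = 40.5556 m/s
Braking distance = 40.5556^2 / (2*0.8) = 1027.9707 m
Sighting distance = 40.5556 * 11 = 446.1111 m
S = 1027.9707 + 446.1111 = 1474.1 m

1474.1


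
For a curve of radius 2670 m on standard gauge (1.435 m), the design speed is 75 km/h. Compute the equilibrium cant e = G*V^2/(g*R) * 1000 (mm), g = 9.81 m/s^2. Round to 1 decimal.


Convert speed: V = 75 / 3.6 = 20.8333 m/s
Apply formula: e = 1.435 * 20.8333^2 / (9.81 * 2670)
e = 1.435 * 434.0278 / 26192.7
e = 0.023779 m = 23.8 mm

23.8


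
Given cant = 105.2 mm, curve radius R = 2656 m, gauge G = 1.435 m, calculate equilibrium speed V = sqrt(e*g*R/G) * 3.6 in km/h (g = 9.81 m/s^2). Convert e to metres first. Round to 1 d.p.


Convert cant: e = 105.2 mm = 0.1052 m
V_ms = sqrt(0.1052 * 9.81 * 2656 / 1.435)
V_ms = sqrt(1910.121165) = 43.7049 m/s
V = 43.7049 * 3.6 = 157.3 km/h

157.3


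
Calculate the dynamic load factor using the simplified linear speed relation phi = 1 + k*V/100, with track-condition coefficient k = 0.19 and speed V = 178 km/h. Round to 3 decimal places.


phi = 1 + k * V / 100
phi = 1 + 0.19 * 178 / 100
phi = 1 + 0.3382
phi = 1.338

1.338


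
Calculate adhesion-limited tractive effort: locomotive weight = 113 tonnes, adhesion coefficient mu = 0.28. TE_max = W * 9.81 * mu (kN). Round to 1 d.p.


TE_max = W * g * mu
TE_max = 113 * 9.81 * 0.28
TE_max = 1108.53 * 0.28
TE_max = 310.4 kN

310.4


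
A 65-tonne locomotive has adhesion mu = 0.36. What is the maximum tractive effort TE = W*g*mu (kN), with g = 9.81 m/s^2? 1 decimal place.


TE_max = W * g * mu
TE_max = 65 * 9.81 * 0.36
TE_max = 637.65 * 0.36
TE_max = 229.6 kN

229.6


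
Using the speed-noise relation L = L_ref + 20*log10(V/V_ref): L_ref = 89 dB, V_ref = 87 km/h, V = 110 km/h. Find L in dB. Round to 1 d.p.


V/V_ref = 110 / 87 = 1.264368
log10(1.264368) = 0.101873
20 * 0.101873 = 2.0375
L = 89 + 2.0375 = 91.0 dB

91.0


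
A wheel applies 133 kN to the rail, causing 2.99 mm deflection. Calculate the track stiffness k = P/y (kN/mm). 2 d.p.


Track stiffness k = P / y
k = 133 / 2.99
k = 44.48 kN/mm

44.48


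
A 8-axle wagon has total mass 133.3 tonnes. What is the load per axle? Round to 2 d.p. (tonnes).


Load per axle = total weight / number of axles
Load = 133.3 / 8
Load = 16.66 tonnes

16.66


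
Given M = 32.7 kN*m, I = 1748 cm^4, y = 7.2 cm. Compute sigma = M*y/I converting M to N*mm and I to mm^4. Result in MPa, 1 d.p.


Convert units:
M = 32.7 kN*m = 32700000 N*mm
y = 7.2 cm = 72 mm
I = 1748 cm^4 = 17480000 mm^4
sigma = 32700000 * 72 / 17480000
sigma = 134.7 MPa

134.7


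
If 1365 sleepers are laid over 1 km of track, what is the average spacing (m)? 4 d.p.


Spacing = 1000 m / number of sleepers
Spacing = 1000 / 1365
Spacing = 0.7326 m

0.7326


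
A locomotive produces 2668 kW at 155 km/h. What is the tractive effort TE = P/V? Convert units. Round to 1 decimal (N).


Convert: P = 2668 kW = 2668000 W
V = 155 / 3.6 = 43.0556 m/s
TE = 2668000 / 43.0556
TE = 61966.5 N

61966.5


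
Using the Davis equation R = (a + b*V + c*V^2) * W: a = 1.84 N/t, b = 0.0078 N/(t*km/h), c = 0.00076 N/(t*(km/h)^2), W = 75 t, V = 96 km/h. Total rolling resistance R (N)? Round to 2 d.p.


b*V = 0.0078 * 96 = 0.7488
c*V^2 = 0.00076 * 9216 = 7.00416
R_per_t = 1.84 + 0.7488 + 7.00416 = 9.59296 N/t
R_total = 9.59296 * 75 = 719.47 N

719.47


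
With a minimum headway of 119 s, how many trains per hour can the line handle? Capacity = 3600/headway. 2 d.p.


Capacity = 3600 / headway
Capacity = 3600 / 119
Capacity = 30.25 trains/hour

30.25


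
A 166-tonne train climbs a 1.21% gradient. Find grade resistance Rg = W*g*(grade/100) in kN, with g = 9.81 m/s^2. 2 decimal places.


Rg = W * 9.81 * grade / 100
Rg = 166 * 9.81 * 1.21 / 100
Rg = 1628.46 * 0.0121
Rg = 19.70 kN

19.70


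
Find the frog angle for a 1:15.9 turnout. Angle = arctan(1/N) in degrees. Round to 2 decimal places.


1/N = 1/15.9 = 0.062893
angle = arctan(0.062893) = 0.06281 rad
angle = 0.06281 * 180/pi = 3.60 degrees

3.60


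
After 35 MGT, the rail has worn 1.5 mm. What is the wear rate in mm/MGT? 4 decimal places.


Wear rate = total wear / cumulative tonnage
Rate = 1.5 / 35
Rate = 0.0429 mm/MGT

0.0429


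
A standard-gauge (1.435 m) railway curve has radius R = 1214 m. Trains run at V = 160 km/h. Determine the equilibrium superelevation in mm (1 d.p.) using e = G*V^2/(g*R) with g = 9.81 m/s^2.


Convert speed: V = 160 / 3.6 = 44.4444 m/s
Apply formula: e = 1.435 * 44.4444^2 / (9.81 * 1214)
e = 1.435 * 1975.3086 / 11909.34
e = 0.238012 m = 238.0 mm

238.0


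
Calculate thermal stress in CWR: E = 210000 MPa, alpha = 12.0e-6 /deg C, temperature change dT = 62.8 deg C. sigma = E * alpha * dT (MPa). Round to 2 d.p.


sigma = E * alpha * dT
sigma = 210000 * 12.0e-6 * 62.8
sigma = 2.52 * 62.8
sigma = 158.26 MPa

158.26


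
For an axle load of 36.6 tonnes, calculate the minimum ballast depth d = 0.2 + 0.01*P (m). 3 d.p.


d = 0.2 + 0.01 * 36.6
d = 0.2 + 0.366
d = 0.566 m

0.566


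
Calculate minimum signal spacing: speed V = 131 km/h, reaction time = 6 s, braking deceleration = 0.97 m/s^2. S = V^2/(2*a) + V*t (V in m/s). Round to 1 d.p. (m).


V = 131 / 3.6 = 36.3889 m/s
Braking distance = 36.3889^2 / (2*0.97) = 682.5522 m
Sighting distance = 36.3889 * 6 = 218.3333 m
S = 682.5522 + 218.3333 = 900.9 m

900.9


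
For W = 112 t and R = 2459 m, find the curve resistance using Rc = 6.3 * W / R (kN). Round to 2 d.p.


Rc = 6.3 * W / R
Rc = 6.3 * 112 / 2459
Rc = 705.6 / 2459
Rc = 0.29 kN

0.29


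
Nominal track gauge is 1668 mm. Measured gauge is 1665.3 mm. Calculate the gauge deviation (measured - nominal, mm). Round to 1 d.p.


Deviation = measured - nominal
Deviation = 1665.3 - 1668
Deviation = -2.7 mm

-2.7


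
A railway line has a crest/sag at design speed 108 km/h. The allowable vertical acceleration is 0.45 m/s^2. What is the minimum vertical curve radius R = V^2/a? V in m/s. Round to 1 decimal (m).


Convert speed: V = 108 / 3.6 = 30.0 m/s
V^2 = 900.0 m^2/s^2
R_v = 900.0 / 0.45
R_v = 2000.0 m

2000.0


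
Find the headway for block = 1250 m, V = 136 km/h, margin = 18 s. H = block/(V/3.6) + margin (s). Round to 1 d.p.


V = 136 / 3.6 = 37.7778 m/s
Block traversal time = 1250 / 37.7778 = 33.0882 s
Headway = 33.0882 + 18
Headway = 51.1 s

51.1


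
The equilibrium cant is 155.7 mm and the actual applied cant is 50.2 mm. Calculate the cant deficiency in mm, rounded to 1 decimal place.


Cant deficiency = equilibrium cant - actual cant
CD = 155.7 - 50.2
CD = 105.5 mm

105.5


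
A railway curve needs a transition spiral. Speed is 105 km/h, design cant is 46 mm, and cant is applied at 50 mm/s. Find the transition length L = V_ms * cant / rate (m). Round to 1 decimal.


Convert speed: V = 105 / 3.6 = 29.1667 m/s
L = 29.1667 * 46 / 50
L = 1341.6667 / 50
L = 26.8 m

26.8


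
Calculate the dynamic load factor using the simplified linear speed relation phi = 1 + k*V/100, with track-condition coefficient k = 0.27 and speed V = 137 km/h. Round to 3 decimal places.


phi = 1 + k * V / 100
phi = 1 + 0.27 * 137 / 100
phi = 1 + 0.3699
phi = 1.370

1.370


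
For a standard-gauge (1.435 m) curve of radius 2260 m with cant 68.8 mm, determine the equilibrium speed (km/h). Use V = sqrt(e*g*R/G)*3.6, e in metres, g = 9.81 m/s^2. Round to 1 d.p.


Convert cant: e = 68.8 mm = 0.0688 m
V_ms = sqrt(0.0688 * 9.81 * 2260 / 1.435)
V_ms = sqrt(1062.952808) = 32.603 m/s
V = 32.603 * 3.6 = 117.4 km/h

117.4


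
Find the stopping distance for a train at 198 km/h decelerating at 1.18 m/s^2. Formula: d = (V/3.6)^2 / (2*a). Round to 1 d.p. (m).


Convert speed: V = 198 / 3.6 = 55.0 m/s
V^2 = 3025.0
d = 3025.0 / (2 * 1.18)
d = 3025.0 / 2.36
d = 1281.8 m

1281.8


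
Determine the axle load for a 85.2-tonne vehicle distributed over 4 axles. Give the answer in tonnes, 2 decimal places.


Load per axle = total weight / number of axles
Load = 85.2 / 4
Load = 21.30 tonnes

21.30


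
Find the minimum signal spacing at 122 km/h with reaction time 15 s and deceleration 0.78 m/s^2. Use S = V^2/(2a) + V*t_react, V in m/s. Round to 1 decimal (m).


V = 122 / 3.6 = 33.8889 m/s
Braking distance = 33.8889^2 / (2*0.78) = 736.1903 m
Sighting distance = 33.8889 * 15 = 508.3333 m
S = 736.1903 + 508.3333 = 1244.5 m

1244.5


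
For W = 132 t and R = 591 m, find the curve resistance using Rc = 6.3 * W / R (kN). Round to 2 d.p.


Rc = 6.3 * W / R
Rc = 6.3 * 132 / 591
Rc = 831.6 / 591
Rc = 1.41 kN

1.41


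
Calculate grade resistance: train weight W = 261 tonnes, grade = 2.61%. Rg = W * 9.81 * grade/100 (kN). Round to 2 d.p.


Rg = W * 9.81 * grade / 100
Rg = 261 * 9.81 * 2.61 / 100
Rg = 2560.41 * 0.0261
Rg = 66.83 kN

66.83


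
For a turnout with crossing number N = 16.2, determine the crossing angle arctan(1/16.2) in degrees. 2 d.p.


1/N = 1/16.2 = 0.061728
angle = arctan(0.061728) = 0.06165 rad
angle = 0.06165 * 180/pi = 3.53 degrees

3.53


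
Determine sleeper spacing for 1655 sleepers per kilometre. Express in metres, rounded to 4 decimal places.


Spacing = 1000 m / number of sleepers
Spacing = 1000 / 1655
Spacing = 0.6042 m

0.6042


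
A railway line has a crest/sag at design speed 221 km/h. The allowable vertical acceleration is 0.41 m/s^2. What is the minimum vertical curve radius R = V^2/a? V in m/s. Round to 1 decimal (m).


Convert speed: V = 221 / 3.6 = 61.3889 m/s
V^2 = 3768.5957 m^2/s^2
R_v = 3768.5957 / 0.41
R_v = 9191.7 m

9191.7


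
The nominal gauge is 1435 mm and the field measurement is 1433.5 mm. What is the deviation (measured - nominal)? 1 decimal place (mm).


Deviation = measured - nominal
Deviation = 1433.5 - 1435
Deviation = -1.5 mm

-1.5


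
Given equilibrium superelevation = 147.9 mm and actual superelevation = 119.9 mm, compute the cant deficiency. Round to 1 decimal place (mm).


Cant deficiency = equilibrium cant - actual cant
CD = 147.9 - 119.9
CD = 28.0 mm

28.0


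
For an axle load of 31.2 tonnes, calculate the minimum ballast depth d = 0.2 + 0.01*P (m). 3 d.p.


d = 0.2 + 0.01 * 31.2
d = 0.2 + 0.312
d = 0.512 m

0.512


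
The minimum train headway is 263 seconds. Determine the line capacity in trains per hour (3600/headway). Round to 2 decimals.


Capacity = 3600 / headway
Capacity = 3600 / 263
Capacity = 13.69 trains/hour

13.69


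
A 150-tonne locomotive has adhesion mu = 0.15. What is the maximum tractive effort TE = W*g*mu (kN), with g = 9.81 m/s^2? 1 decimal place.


TE_max = W * g * mu
TE_max = 150 * 9.81 * 0.15
TE_max = 1471.5 * 0.15
TE_max = 220.7 kN

220.7


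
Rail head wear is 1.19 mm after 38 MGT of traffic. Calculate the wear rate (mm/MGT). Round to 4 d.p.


Wear rate = total wear / cumulative tonnage
Rate = 1.19 / 38
Rate = 0.0313 mm/MGT

0.0313


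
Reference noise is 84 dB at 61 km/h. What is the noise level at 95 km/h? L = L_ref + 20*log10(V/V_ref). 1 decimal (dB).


V/V_ref = 95 / 61 = 1.557377
log10(1.557377) = 0.192394
20 * 0.192394 = 3.8479
L = 84 + 3.8479 = 87.8 dB

87.8


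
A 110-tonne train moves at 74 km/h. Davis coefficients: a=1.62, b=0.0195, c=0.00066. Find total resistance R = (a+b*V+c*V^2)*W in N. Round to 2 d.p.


b*V = 0.0195 * 74 = 1.443
c*V^2 = 0.00066 * 5476 = 3.61416
R_per_t = 1.62 + 1.443 + 3.61416 = 6.67716 N/t
R_total = 6.67716 * 110 = 734.49 N

734.49


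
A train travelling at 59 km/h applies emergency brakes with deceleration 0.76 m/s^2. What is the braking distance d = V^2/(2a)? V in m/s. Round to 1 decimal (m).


Convert speed: V = 59 / 3.6 = 16.3889 m/s
V^2 = 268.5957
d = 268.5957 / (2 * 0.76)
d = 268.5957 / 1.52
d = 176.7 m

176.7


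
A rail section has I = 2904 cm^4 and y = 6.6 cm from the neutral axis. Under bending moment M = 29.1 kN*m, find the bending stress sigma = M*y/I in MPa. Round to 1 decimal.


Convert units:
M = 29.1 kN*m = 29100000 N*mm
y = 6.6 cm = 66 mm
I = 2904 cm^4 = 29040000 mm^4
sigma = 29100000 * 66 / 29040000
sigma = 66.1 MPa

66.1


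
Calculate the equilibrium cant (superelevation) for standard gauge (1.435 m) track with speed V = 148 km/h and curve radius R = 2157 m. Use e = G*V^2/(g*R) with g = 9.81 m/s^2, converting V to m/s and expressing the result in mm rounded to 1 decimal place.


Convert speed: V = 148 / 3.6 = 41.1111 m/s
Apply formula: e = 1.435 * 41.1111^2 / (9.81 * 2157)
e = 1.435 * 1690.1235 / 21160.17
e = 0.114618 m = 114.6 mm

114.6


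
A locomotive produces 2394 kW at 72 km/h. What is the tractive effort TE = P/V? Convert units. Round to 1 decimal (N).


Convert: P = 2394 kW = 2394000 W
V = 72 / 3.6 = 20.0 m/s
TE = 2394000 / 20.0
TE = 119700.0 N

119700.0


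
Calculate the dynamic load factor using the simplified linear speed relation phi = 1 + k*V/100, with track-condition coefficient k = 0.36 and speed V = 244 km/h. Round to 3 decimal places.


phi = 1 + k * V / 100
phi = 1 + 0.36 * 244 / 100
phi = 1 + 0.8784
phi = 1.878

1.878


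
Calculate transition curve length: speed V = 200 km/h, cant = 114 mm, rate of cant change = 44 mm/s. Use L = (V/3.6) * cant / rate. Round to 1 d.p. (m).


Convert speed: V = 200 / 3.6 = 55.5556 m/s
L = 55.5556 * 114 / 44
L = 6333.3333 / 44
L = 143.9 m

143.9


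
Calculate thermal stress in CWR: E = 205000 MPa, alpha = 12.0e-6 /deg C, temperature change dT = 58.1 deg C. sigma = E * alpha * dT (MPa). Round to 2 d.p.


sigma = E * alpha * dT
sigma = 205000 * 12.0e-6 * 58.1
sigma = 2.46 * 58.1
sigma = 142.93 MPa

142.93


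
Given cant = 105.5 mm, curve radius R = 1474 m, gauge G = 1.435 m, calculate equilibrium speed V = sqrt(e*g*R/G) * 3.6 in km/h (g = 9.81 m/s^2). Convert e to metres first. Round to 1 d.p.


Convert cant: e = 105.5 mm = 0.1055 m
V_ms = sqrt(0.1055 * 9.81 * 1474 / 1.435)
V_ms = sqrt(1063.082697) = 32.6049 m/s
V = 32.6049 * 3.6 = 117.4 km/h

117.4


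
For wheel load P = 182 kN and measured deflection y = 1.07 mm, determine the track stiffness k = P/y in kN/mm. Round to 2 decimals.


Track stiffness k = P / y
k = 182 / 1.07
k = 170.09 kN/mm

170.09


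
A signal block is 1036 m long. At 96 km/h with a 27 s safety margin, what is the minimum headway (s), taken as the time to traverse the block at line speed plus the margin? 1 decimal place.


V = 96 / 3.6 = 26.6667 m/s
Block traversal time = 1036 / 26.6667 = 38.85 s
Headway = 38.85 + 27
Headway = 65.9 s

65.9


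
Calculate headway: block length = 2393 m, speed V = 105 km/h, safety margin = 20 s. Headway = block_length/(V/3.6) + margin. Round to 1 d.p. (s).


V = 105 / 3.6 = 29.1667 m/s
Block traversal time = 2393 / 29.1667 = 82.0457 s
Headway = 82.0457 + 20
Headway = 102.0 s

102.0


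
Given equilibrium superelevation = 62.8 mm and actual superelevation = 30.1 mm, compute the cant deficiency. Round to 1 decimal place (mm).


Cant deficiency = equilibrium cant - actual cant
CD = 62.8 - 30.1
CD = 32.7 mm

32.7


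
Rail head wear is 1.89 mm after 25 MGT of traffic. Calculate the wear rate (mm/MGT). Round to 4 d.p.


Wear rate = total wear / cumulative tonnage
Rate = 1.89 / 25
Rate = 0.0756 mm/MGT

0.0756


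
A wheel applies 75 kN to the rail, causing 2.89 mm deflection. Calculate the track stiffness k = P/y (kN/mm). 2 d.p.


Track stiffness k = P / y
k = 75 / 2.89
k = 25.95 kN/mm

25.95


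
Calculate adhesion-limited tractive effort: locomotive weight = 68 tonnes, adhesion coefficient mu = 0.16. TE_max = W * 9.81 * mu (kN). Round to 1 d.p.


TE_max = W * g * mu
TE_max = 68 * 9.81 * 0.16
TE_max = 667.08 * 0.16
TE_max = 106.7 kN

106.7
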